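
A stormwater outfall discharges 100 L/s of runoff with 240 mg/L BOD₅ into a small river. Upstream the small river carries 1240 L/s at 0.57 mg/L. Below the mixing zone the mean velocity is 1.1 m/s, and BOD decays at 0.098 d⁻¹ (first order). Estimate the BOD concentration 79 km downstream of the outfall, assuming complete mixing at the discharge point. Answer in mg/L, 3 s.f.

17.0 mg/L

100 L/s = 0.1 m³/s.
1240 L/s = 1.24 m³/s.
After complete mixing, C₀ = (0.1·240 + 1.24·0.57) / 1.34 = 18.44 mg/L.
Travel time t = 7.9e+04 m / 1.1 m/s = 7.182e+04 s = 0.8312 d.
C = 18.44·exp(−0.098·0.8312) = 18.44·0.9218 = 17 mg/L.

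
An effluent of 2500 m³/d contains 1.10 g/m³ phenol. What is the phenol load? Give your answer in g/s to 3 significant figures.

0.0318 g/s

2500 m³/d = 0.02894 m³/s.
Mass flux = Q·C = 0.02894 m³/s × 1.1 g/m³ = 0.03183 g/s.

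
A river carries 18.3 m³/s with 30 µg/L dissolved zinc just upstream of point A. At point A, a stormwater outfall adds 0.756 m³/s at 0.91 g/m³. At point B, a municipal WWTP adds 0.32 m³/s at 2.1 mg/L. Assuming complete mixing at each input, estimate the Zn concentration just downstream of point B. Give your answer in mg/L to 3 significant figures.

0.0985 mg/L

30 µg/L = 0.03 mg/L.
After input A: C = (18.3·0.03 + 0.756·0.91) / 19.06 = 0.06491 mg/L.
After input B: C = (19.06·0.06491 + 0.32·2.1) / 19.38 = 0.09852 mg/L.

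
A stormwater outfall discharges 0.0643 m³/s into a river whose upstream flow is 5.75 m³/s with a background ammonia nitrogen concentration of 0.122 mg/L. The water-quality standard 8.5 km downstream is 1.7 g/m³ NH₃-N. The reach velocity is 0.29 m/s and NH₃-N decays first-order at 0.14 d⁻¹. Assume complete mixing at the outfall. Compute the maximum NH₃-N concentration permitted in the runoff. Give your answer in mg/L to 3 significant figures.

150 mg/L

Travel time to the compliance point: t = 8500/0.29 = 2.931e+04 s = 0.3392 d; decay factor exp(−0.14·0.3392) = 0.9536.
So the concentration just after mixing may be at most 1.7/0.9536 = 1.783 mg/L.
Mass balance: 1.783·5.814 = 0.0643·Cₑ + 5.75·0.122.
Cₑ = (10.37 − 0.7015) / 0.0643 = 150.3 mg/L.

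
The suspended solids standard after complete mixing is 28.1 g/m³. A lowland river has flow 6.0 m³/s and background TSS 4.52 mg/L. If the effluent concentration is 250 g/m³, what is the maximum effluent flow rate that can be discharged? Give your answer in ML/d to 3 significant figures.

Mass balance at complete mixing: C_std·(Q_w + Q_r) = Q_w·C_e + Q_r·C_b.
Rearranging, Q_w = Q_r·(C_std − C_b)/(C_e − C_std) = 6.0·(28.1 − 4.52) / (250 − 28.1) = 0.6376 m³/s.
= 55.09 ML/d.

55.1 ML/d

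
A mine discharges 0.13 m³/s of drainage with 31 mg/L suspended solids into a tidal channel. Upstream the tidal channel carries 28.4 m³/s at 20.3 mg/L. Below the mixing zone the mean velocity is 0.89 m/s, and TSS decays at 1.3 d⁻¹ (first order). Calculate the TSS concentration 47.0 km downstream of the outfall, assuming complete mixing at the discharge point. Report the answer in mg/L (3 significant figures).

9.19 mg/L

After complete mixing, C₀ = (0.13·31 + 28.4·20.3) / 28.53 = 20.35 mg/L.
Travel time t = 4.7e+04 m / 0.89 m/s = 5.281e+04 s = 0.6112 d.
C = 20.35·exp(−1.3·0.6112) = 20.35·0.4518 = 9.193 mg/L.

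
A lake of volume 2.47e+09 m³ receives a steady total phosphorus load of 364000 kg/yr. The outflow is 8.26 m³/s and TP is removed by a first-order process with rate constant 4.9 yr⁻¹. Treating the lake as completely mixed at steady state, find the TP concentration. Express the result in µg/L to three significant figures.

29.4 µg/L

Outflow Q = 8.26 m³/s × 3.156e+07 s/yr = 2.607e+08 m³/yr.
Steady-state CSTR mass balance: W = Q·C + k·V·C, so C = W/(Q + kV).
Q + kV = 2.607e+08 + 4.9·2.47e+09 = 1.236e+10 m³/yr.
C = 364000/1.236e+10 = 2.944e-05 kg/m³ = 0.02944 mg/L = 29.44 µg/L.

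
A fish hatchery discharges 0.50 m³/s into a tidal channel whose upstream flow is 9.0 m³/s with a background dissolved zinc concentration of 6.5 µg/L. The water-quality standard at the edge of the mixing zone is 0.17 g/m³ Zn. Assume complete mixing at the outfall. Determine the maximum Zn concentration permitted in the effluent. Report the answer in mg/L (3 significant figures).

6.5 µg/L = 0.0065 mg/L.
Mass balance: 0.17·9.5 = 0.5·Cₑ + 9·0.0065.
Cₑ = (1.615 − 0.0585) / 0.5 = 3.113 mg/L.

3.11 mg/L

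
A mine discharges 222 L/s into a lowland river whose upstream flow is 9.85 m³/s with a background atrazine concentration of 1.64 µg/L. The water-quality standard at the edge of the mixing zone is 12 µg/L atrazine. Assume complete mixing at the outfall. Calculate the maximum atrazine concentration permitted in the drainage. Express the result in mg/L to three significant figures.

0.472 mg/L

222 L/s = 0.222 m³/s.
1.64 µg/L = 0.00164 mg/L.
12 µg/L = 0.012 mg/L.
Mass balance: 0.012·10.07 = 0.222·Cₑ + 9.85·0.00164.
Cₑ = (0.1209 − 0.01615) / 0.222 = 0.4717 mg/L.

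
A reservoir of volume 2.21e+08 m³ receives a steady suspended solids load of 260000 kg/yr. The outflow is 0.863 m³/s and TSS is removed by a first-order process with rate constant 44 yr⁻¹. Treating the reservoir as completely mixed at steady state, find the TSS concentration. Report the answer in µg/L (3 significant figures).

26.7 µg/L

Outflow Q = 0.863 m³/s × 3.156e+07 s/yr = 2.723e+07 m³/yr.
Steady-state CSTR mass balance: W = Q·C + k·V·C, so C = W/(Q + kV).
Q + kV = 2.723e+07 + 44·2.21e+08 = 9.751e+09 m³/yr.
C = 260000/9.751e+09 = 2.666e-05 kg/m³ = 0.02666 mg/L = 26.66 µg/L.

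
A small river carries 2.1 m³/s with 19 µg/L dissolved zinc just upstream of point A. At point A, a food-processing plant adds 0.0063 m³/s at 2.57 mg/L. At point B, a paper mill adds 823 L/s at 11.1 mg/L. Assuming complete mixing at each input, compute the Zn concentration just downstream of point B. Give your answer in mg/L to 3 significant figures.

19 µg/L = 0.019 mg/L.
After input A: C = (2.1·0.019 + 0.0063·2.57) / 2.106 = 0.02663 mg/L.
823 L/s = 0.823 m³/s.
After input B: C = (2.106·0.02663 + 0.823·11.1) / 2.929 = 3.138 mg/L.

3.14 mg/L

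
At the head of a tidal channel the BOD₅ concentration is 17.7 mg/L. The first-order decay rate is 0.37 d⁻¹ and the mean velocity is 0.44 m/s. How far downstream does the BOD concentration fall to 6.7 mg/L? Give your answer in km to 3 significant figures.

99.8 km

From C = C₀·e^(−kt), t = ln(C₀/C)/k = ln(17.7/6.7)/0.37 = 0.9715/0.37 = 2.626 d.
Distance = v·t = 0.44 m/s × 2.268e+05 s = 9.981e+04 m = 99.81 km.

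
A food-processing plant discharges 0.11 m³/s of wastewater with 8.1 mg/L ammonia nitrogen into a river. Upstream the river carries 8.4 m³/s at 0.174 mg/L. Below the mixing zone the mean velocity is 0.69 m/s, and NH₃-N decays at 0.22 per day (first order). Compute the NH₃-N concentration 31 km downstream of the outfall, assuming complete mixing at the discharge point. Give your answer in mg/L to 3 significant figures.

0.247 mg/L

After complete mixing, C₀ = (0.11·8.1 + 8.4·0.174) / 8.51 = 0.2765 mg/L.
Travel time t = 3.1e+04 m / 0.69 m/s = 4.493e+04 s = 0.52 d.
C = 0.2765·exp(−0.22·0.52) = 0.2765·0.8919 = 0.2466 mg/L.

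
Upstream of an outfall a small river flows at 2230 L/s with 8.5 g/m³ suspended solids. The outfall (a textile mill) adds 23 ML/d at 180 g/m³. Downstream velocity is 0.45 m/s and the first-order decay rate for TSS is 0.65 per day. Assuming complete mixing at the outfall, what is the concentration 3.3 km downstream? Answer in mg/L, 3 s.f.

25.4 mg/L

23 ML/d = 0.2662 m³/s.
2230 L/s = 2.23 m³/s.
After complete mixing, C₀ = (0.2662·180 + 2.23·8.5) / 2.496 = 26.79 mg/L.
Travel time t = 3300 m / 0.45 m/s = 7333 s = 0.08488 d.
C = 26.79·exp(−0.65·0.08488) = 26.79·0.9463 = 25.35 mg/L.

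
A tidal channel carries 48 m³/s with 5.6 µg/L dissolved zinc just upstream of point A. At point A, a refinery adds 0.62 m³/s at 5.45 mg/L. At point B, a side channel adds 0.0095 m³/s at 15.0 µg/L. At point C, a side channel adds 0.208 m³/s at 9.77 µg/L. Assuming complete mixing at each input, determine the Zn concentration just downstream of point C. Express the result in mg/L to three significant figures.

5.6 µg/L = 0.0056 mg/L.
After input A: C = (48·0.0056 + 0.62·5.45) / 48.62 = 0.07503 mg/L.
15.0 µg/L = 0.015 mg/L.
After input B: C = (48.62·0.07503 + 0.0095·0.015) / 48.63 = 0.07502 mg/L.
9.77 µg/L = 0.00977 mg/L.
After input C: C = (48.63·0.07502 + 0.208·0.00977) / 48.84 = 0.07474 mg/L.

0.0747 mg/L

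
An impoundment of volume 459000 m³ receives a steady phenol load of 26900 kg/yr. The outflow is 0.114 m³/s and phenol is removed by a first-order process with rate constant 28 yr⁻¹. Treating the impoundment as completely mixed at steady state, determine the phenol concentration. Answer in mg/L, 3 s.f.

1.64 mg/L

Outflow Q = 0.114 m³/s × 3.156e+07 s/yr = 3.598e+06 m³/yr.
Steady-state CSTR mass balance: W = Q·C + k·V·C, so C = W/(Q + kV).
Q + kV = 3.598e+06 + 28·459000 = 1.645e+07 m³/yr.
C = 26900/1.645e+07 = 0.001635 kg/m³ = 1.635 mg/L.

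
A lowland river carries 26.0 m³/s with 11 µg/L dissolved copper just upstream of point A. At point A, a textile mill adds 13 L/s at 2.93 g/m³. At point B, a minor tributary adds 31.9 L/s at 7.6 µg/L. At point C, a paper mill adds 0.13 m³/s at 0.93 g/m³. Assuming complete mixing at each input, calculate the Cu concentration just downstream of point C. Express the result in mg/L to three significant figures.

0.0170 mg/L

11 µg/L = 0.011 mg/L.
13 L/s = 0.013 m³/s.
After input A: C = (26·0.011 + 0.013·2.93) / 26.01 = 0.01246 mg/L.
31.9 L/s = 0.0319 m³/s.
7.6 µg/L = 0.0076 mg/L.
After input B: C = (26.01·0.01246 + 0.0319·0.0076) / 26.04 = 0.01245 mg/L.
After input C: C = (26.04·0.01245 + 0.13·0.93) / 26.17 = 0.01701 mg/L.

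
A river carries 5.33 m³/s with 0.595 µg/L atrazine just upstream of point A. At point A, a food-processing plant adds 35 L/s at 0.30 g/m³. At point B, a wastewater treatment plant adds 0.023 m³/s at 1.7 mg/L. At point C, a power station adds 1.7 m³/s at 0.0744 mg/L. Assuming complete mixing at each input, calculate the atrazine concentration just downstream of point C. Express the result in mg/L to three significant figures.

0.595 µg/L = 0.000595 mg/L.
35 L/s = 0.035 m³/s.
After input A: C = (5.33·0.000595 + 0.035·0.3) / 5.365 = 0.002548 mg/L.
After input B: C = (5.365·0.002548 + 0.023·1.7) / 5.388 = 0.009794 mg/L.
After input C: C = (5.388·0.009794 + 1.7·0.0744) / 7.088 = 0.02529 mg/L.

0.0253 mg/L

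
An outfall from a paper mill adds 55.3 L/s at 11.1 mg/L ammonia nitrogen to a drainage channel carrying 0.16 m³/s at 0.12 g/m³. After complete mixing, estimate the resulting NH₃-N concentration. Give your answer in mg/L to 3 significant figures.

55.3 L/s = 0.0553 m³/s.
Flow-weighted mixing gives C = (0.0553·11.1 + 0.16·0.12) / (0.0553 + 0.16) = 0.633/0.2153 = 2.94 mg/L.

2.94 mg/L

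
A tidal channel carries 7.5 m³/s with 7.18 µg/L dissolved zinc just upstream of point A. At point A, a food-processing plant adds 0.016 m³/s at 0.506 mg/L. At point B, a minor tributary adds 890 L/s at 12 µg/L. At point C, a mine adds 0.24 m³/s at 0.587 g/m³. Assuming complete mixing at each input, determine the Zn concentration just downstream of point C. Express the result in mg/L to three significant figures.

7.18 µg/L = 0.00718 mg/L.
After input A: C = (7.5·0.00718 + 0.016·0.506) / 7.516 = 0.008242 mg/L.
890 L/s = 0.89 m³/s.
12 µg/L = 0.012 mg/L.
After input B: C = (7.516·0.008242 + 0.89·0.012) / 8.406 = 0.00864 mg/L.
After input C: C = (8.406·0.00864 + 0.24·0.587) / 8.646 = 0.02469 mg/L.

0.0247 mg/L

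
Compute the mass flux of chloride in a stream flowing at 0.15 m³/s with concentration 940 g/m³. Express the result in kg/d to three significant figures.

12200 kg/d

Mass flux = Q·C = 0.15 m³/s × 940 g/m³ = 141 g/s.
= 141 g/s × 86.4 = 1.218e+04 kg/d.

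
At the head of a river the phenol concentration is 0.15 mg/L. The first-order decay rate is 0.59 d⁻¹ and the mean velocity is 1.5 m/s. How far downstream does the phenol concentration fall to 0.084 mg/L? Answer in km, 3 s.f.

127 km

From C = C₀·e^(−kt), t = ln(C₀/C)/k = ln(0.15/0.084)/0.59 = 0.5798/0.59 = 0.9827 d.
Distance = v·t = 1.5 m/s × 8.491e+04 s = 1.274e+05 m = 127.4 km.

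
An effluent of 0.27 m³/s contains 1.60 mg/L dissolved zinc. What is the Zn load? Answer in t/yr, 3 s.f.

13.6 t/yr

Mass flux = Q·C = 0.27 m³/s × 1.6 g/m³ = 0.432 g/s.
= 0.432 g/s × 31.56 = 13.63 t/yr.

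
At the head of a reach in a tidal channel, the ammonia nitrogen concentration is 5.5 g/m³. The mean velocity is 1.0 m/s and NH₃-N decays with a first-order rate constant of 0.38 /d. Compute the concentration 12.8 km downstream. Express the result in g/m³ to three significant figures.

5.20 g/m³

Travel time t = 12.8 km / 1.0 m/s = 1.28e+04/1.0 = 1.28e+04 s = 0.1481 d.
First-order decay: C = 5.5·exp(−0.38·0.1481) = 5.5·0.9453 = 5.199 g/m³.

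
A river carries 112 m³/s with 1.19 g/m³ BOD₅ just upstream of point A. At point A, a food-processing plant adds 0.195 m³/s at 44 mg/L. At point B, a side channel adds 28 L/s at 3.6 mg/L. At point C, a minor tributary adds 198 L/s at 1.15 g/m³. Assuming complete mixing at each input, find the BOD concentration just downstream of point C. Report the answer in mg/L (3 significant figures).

1.26 mg/L

After input A: C = (112·1.19 + 0.195·44) / 112.2 = 1.264 mg/L.
28 L/s = 0.028 m³/s.
After input B: C = (112.2·1.264 + 0.028·3.6) / 112.2 = 1.265 mg/L.
198 L/s = 0.198 m³/s.
After input C: C = (112.2·1.265 + 0.198·1.15) / 112.4 = 1.265 mg/L.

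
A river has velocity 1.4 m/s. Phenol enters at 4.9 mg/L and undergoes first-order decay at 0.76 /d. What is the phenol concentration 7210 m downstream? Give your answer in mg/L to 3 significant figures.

Travel time t = 7210 m / 1.4 m/s = 7210/1.4 = 5150 s = 0.05961 d.
First-order decay: C = 4.9·exp(−0.76·0.05961) = 4.9·0.9557 = 4.683 mg/L.

4.68 mg/L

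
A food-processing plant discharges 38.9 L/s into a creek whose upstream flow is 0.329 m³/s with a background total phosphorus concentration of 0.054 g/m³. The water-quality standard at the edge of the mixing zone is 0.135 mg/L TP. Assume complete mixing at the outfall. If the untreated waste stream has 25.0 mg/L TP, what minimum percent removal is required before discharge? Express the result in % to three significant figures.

96.7 %

38.9 L/s = 0.0389 m³/s.
Mass balance: 0.135·0.3679 = 0.0389·Cₑ + 0.329·0.054.
Cₑ = (0.04967 − 0.01777) / 0.0389 = 0.8201 mg/L.
Required removal = 1 − 0.8201/25.0 = 96.72 %.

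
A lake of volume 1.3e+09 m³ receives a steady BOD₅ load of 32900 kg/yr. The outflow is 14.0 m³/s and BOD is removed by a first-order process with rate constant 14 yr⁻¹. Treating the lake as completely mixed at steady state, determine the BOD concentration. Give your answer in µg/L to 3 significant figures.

Outflow Q = 14.0 m³/s × 3.156e+07 s/yr = 4.418e+08 m³/yr.
Steady-state CSTR mass balance: W = Q·C + k·V·C, so C = W/(Q + kV).
Q + kV = 4.418e+08 + 14·1.3e+09 = 1.864e+10 m³/yr.
C = 32900/1.864e+10 = 1.765e-06 kg/m³ = 0.001765 mg/L = 1.765 µg/L.

1.76 µg/L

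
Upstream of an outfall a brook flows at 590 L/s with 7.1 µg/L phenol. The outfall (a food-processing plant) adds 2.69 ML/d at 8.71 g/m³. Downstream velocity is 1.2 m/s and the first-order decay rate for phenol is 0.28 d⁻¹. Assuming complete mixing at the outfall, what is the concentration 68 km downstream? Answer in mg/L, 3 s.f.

2.69 ML/d = 0.03113 m³/s.
590 L/s = 0.59 m³/s.
7.1 µg/L = 0.0071 mg/L.
After complete mixing, C₀ = (0.03113·8.71 + 0.59·0.0071) / 0.6211 = 0.4433 mg/L.
Travel time t = 6.8e+04 m / 1.2 m/s = 5.667e+04 s = 0.6559 d.
C = 0.4433·exp(−0.28·0.6559) = 0.4433·0.8322 = 0.369 mg/L.

0.369 mg/L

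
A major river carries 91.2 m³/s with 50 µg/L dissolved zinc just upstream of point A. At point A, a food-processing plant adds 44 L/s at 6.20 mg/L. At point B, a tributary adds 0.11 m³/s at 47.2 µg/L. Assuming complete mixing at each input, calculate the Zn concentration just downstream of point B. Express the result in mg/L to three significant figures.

50 µg/L = 0.05 mg/L.
44 L/s = 0.044 m³/s.
After input A: C = (91.2·0.05 + 0.044·6.2) / 91.24 = 0.05297 mg/L.
47.2 µg/L = 0.0472 mg/L.
After input B: C = (91.24·0.05297 + 0.11·0.0472) / 91.35 = 0.05296 mg/L.

0.0530 mg/L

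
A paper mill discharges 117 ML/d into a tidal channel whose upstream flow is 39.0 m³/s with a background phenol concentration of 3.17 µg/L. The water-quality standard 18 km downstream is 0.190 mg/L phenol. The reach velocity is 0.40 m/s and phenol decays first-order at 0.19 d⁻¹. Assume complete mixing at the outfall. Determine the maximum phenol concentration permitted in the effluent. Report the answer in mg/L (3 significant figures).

117 ML/d = 1.354 m³/s.
3.17 µg/L = 0.00317 mg/L.
Travel time to the compliance point: t = 1.8e+04/0.40 = 4.5e+04 s = 0.5208 d; decay factor exp(−0.19·0.5208) = 0.9058.
So the concentration just after mixing may be at most 0.19/0.9058 = 0.2098 mg/L.
Mass balance: 0.2098·40.35 = 1.354·Cₑ + 39·0.00317.
Cₑ = (8.465 − 0.1236) / 1.354 = 6.16 mg/L.

6.16 mg/L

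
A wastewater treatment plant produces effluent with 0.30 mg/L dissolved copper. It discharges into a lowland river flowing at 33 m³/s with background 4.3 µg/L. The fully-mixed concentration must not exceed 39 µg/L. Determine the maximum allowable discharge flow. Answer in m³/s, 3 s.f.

4.39 m³/s

4.3 µg/L = 0.0043 mg/L.
39 µg/L = 0.039 mg/L.
Mass balance at complete mixing: C_std·(Q_w + Q_r) = Q_w·C_e + Q_r·C_b.
Rearranging, Q_w = Q_r·(C_std − C_b)/(C_e − C_std) = 33·(0.039 − 0.0043) / (0.3 − 0.039) = 4.387 m³/s.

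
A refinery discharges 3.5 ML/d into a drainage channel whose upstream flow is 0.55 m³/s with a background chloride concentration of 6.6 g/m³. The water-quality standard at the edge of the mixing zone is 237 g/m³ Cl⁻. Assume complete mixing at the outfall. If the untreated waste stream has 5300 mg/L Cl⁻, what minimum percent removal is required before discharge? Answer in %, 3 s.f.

3.5 ML/d = 0.04051 m³/s.
Mass balance: 237·0.5905 = 0.04051·Cₑ + 0.55·6.6.
Cₑ = (140 − 3.63) / 0.04051 = 3365 mg/L.
Required removal = 1 − 3365/5300 = 36.51 %.

36.5 %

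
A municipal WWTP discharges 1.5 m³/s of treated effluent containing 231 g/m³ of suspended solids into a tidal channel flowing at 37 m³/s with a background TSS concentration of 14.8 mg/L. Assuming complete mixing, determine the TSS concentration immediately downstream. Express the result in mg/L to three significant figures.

23.2 mg/L

Conservation of mass across the mixing zone: C = (1.5·231 + 37·14.8) / (1.5 + 37) = 894.1/38.5 = 23.22 mg/L.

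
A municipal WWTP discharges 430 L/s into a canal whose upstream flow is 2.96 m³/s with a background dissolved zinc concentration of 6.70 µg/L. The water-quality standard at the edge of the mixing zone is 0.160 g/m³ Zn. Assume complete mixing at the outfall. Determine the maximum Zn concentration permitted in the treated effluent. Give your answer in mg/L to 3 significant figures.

430 L/s = 0.43 m³/s.
6.70 µg/L = 0.0067 mg/L.
Mass balance: 0.16·3.39 = 0.43·Cₑ + 2.96·0.0067.
Cₑ = (0.5424 − 0.01983) / 0.43 = 1.215 mg/L.

1.22 mg/L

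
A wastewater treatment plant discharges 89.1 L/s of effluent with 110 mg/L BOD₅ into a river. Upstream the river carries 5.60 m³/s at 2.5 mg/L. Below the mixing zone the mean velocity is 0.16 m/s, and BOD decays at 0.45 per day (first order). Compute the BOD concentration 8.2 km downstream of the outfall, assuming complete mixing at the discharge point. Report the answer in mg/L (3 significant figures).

89.1 L/s = 0.0891 m³/s.
After complete mixing, C₀ = (0.0891·110 + 5.6·2.5) / 5.689 = 4.184 mg/L.
Travel time t = 8200 m / 0.16 m/s = 5.125e+04 s = 0.5932 d.
C = 4.184·exp(−0.45·0.5932) = 4.184·0.7657 = 3.204 mg/L.

3.20 mg/L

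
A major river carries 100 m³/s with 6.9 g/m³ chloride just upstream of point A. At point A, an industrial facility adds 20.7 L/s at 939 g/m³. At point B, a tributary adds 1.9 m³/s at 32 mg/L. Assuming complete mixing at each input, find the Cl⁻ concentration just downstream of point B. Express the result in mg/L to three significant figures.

7.56 mg/L

20.7 L/s = 0.0207 m³/s.
After input A: C = (100·6.9 + 0.0207·939) / 100 = 7.093 mg/L.
After input B: C = (100·7.093 + 1.9·32) / 101.9 = 7.557 mg/L.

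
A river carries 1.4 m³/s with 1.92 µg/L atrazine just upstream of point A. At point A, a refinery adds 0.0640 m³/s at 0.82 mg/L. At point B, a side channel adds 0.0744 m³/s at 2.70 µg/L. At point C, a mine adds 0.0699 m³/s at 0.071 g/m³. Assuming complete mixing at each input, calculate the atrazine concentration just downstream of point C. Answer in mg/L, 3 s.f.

0.0375 mg/L

1.92 µg/L = 0.00192 mg/L.
After input A: C = (1.4·0.00192 + 0.064·0.82) / 1.464 = 0.03768 mg/L.
2.70 µg/L = 0.0027 mg/L.
After input B: C = (1.464·0.03768 + 0.0744·0.0027) / 1.538 = 0.03599 mg/L.
After input C: C = (1.538·0.03599 + 0.0699·0.071) / 1.608 = 0.03751 mg/L.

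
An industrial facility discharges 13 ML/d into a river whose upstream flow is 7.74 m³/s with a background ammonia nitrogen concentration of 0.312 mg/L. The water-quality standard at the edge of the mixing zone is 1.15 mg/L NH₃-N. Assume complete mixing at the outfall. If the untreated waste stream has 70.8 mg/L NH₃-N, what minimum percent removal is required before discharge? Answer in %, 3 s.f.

13 ML/d = 0.1505 m³/s.
Mass balance: 1.15·7.89 = 0.1505·Cₑ + 7.74·0.312.
Cₑ = (9.074 − 2.415) / 0.1505 = 44.26 mg/L.
Required removal = 1 − 44.26/70.8 = 37.49 %.

37.5 %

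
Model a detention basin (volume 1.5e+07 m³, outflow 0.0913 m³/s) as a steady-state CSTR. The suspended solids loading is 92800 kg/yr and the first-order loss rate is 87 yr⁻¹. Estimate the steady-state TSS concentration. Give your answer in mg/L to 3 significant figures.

Outflow Q = 0.0913 m³/s × 3.156e+07 s/yr = 2.881e+06 m³/yr.
Steady-state CSTR mass balance: W = Q·C + k·V·C, so C = W/(Q + kV).
Q + kV = 2.881e+06 + 87·1.5e+07 = 1.308e+09 m³/yr.
C = 92800/1.308e+09 = 7.095e-05 kg/m³ = 0.07095 mg/L.

0.0710 mg/L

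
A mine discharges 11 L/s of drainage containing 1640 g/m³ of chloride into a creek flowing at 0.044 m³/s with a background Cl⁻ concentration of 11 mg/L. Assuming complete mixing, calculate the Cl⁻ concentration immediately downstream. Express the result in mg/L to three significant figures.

337 mg/L

11 L/s = 0.011 m³/s.
Conservation of mass across the mixing zone: C = (0.011·1640 + 0.044·11) / (0.011 + 0.044) = 18.52/0.055 = 336.8 mg/L.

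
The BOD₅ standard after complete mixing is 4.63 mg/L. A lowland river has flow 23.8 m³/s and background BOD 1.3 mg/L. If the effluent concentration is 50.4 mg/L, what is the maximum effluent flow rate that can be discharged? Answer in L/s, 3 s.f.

1730 L/s

Mass balance at complete mixing: C_std·(Q_w + Q_r) = Q_w·C_e + Q_r·C_b.
Rearranging, Q_w = Q_r·(C_std − C_b)/(C_e − C_std) = 23.8·(4.63 − 1.3) / (50.4 − 4.63) = 1.732 m³/s.
= 1732 L/s.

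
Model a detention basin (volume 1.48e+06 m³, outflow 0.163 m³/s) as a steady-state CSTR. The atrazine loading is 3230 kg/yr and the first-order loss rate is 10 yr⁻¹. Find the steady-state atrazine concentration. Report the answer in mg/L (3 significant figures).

Outflow Q = 0.163 m³/s × 3.156e+07 s/yr = 5.144e+06 m³/yr.
Steady-state CSTR mass balance: W = Q·C + k·V·C, so C = W/(Q + kV).
Q + kV = 5.144e+06 + 10·1.48e+06 = 1.994e+07 m³/yr.
C = 3230/1.994e+07 = 0.000162 kg/m³ = 0.162 mg/L.

0.162 mg/L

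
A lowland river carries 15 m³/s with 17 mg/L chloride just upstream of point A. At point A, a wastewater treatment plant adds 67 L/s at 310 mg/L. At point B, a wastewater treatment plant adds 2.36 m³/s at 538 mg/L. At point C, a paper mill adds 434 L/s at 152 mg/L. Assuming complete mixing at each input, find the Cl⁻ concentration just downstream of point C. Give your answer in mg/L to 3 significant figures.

67 L/s = 0.067 m³/s.
After input A: C = (15·17 + 0.067·310) / 15.07 = 18.3 mg/L.
After input B: C = (15.07·18.3 + 2.36·538) / 17.43 = 88.68 mg/L.
434 L/s = 0.434 m³/s.
After input C: C = (17.43·88.68 + 0.434·152) / 17.86 = 90.22 mg/L.

90.2 mg/L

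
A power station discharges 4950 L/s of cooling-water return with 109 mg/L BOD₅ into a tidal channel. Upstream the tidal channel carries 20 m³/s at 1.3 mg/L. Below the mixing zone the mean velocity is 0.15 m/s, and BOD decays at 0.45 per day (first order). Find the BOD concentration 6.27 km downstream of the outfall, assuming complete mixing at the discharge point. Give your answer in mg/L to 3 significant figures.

18.2 mg/L

4950 L/s = 4.95 m³/s.
After complete mixing, C₀ = (4.95·109 + 20·1.3) / 24.95 = 22.67 mg/L.
Travel time t = 6270 m / 0.15 m/s = 4.18e+04 s = 0.4838 d.
C = 22.67·exp(−0.45·0.4838) = 22.67·0.8044 = 18.23 mg/L.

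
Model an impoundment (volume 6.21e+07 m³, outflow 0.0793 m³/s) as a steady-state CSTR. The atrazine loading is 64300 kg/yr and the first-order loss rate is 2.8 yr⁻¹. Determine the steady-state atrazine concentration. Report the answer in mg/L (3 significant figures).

0.365 mg/L

Outflow Q = 0.0793 m³/s × 3.156e+07 s/yr = 2.503e+06 m³/yr.
Steady-state CSTR mass balance: W = Q·C + k·V·C, so C = W/(Q + kV).
Q + kV = 2.503e+06 + 2.8·6.21e+07 = 1.764e+08 m³/yr.
C = 64300/1.764e+08 = 0.0003645 kg/m³ = 0.3645 mg/L.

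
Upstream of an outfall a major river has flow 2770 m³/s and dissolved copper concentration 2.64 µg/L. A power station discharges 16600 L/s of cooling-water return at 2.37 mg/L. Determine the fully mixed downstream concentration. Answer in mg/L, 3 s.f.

16600 L/s = 16.6 m³/s.
2.64 µg/L = 0.00264 mg/L.
Conservation of mass across the mixing zone: C = (16.6·2.37 + 2770·0.00264) / (16.6 + 2770) = 46.65/2787 = 0.01674 mg/L.

0.0167 mg/L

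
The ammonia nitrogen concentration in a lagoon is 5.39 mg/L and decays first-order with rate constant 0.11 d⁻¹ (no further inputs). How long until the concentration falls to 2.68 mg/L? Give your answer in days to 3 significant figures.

t = ln(C₀/C)/k = ln(5.39/2.68)/0.11 = 0.6987/0.11 = 6.352 d.

6.35 d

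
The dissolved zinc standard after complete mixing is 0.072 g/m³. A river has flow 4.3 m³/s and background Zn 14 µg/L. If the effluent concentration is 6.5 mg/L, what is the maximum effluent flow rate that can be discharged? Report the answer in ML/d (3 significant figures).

14 µg/L = 0.014 mg/L.
Mass balance at complete mixing: C_std·(Q_w + Q_r) = Q_w·C_e + Q_r·C_b.
Rearranging, Q_w = Q_r·(C_std − C_b)/(C_e − C_std) = 4.3·(0.072 − 0.014) / (6.5 − 0.072) = 0.0388 m³/s.
= 3.352 ML/d.

3.35 ML/d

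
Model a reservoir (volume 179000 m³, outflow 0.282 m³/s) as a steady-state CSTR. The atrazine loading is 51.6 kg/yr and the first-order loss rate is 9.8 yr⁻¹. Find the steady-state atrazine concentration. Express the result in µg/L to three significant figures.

Outflow Q = 0.282 m³/s × 3.156e+07 s/yr = 8.899e+06 m³/yr.
Steady-state CSTR mass balance: W = Q·C + k·V·C, so C = W/(Q + kV).
Q + kV = 8.899e+06 + 9.8·179000 = 1.065e+07 m³/yr.
C = 51.6/1.065e+07 = 4.844e-06 kg/m³ = 0.004844 mg/L = 4.844 µg/L.

4.84 µg/L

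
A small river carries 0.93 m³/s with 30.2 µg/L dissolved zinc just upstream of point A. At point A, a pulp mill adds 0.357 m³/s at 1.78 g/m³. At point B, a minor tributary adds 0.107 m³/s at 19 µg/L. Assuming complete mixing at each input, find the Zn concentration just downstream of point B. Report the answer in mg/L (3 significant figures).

0.477 mg/L

30.2 µg/L = 0.0302 mg/L.
After input A: C = (0.93·0.0302 + 0.357·1.78) / 1.287 = 0.5156 mg/L.
19 µg/L = 0.019 mg/L.
After input B: C = (1.287·0.5156 + 0.107·0.019) / 1.394 = 0.4775 mg/L.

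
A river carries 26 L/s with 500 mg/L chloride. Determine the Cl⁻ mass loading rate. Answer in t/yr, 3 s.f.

410 t/yr

26 L/s = 0.026 m³/s.
Mass flux = Q·C = 0.026 m³/s × 500 g/m³ = 13 g/s.
= 13 g/s × 31.56 = 410.2 t/yr.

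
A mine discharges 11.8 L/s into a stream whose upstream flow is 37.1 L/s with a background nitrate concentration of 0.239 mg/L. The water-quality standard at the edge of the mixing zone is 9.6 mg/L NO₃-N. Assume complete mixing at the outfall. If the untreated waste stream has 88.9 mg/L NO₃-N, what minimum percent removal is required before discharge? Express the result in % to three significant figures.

56.1 %

11.8 L/s = 0.0118 m³/s.
37.1 L/s = 0.0371 m³/s.
Mass balance: 9.6·0.0489 = 0.0118·Cₑ + 0.0371·0.239.
Cₑ = (0.4694 − 0.008867) / 0.0118 = 39.03 mg/L.
Required removal = 1 − 39.03/88.9 = 56.09 %.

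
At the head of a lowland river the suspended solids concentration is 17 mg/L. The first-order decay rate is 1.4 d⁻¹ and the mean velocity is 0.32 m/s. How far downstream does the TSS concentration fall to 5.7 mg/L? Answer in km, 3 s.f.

From C = C₀·e^(−kt), t = ln(C₀/C)/k = ln(17/5.7)/1.4 = 1.093/1.4 = 0.7805 d.
Distance = v·t = 0.32 m/s × 6.744e+04 s = 2.158e+04 m = 21.58 km.

21.6 km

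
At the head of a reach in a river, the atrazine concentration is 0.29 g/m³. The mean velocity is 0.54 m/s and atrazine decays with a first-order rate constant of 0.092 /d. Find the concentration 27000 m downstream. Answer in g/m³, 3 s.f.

Travel time t = 27000 m / 0.54 m/s = 2.7e+04/0.54 = 5e+04 s = 0.5787 d.
First-order decay: C = 0.29·exp(−0.092·0.5787) = 0.29·0.9482 = 0.275 g/m³.

0.275 g/m³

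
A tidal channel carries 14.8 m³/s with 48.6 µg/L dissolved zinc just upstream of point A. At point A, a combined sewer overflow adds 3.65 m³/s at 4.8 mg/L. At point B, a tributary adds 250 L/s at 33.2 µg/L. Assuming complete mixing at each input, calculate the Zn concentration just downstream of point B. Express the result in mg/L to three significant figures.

48.6 µg/L = 0.0486 mg/L.
After input A: C = (14.8·0.0486 + 3.65·4.8) / 18.45 = 0.9886 mg/L.
250 L/s = 0.25 m³/s.
33.2 µg/L = 0.0332 mg/L.
After input B: C = (18.45·0.9886 + 0.25·0.0332) / 18.7 = 0.9758 mg/L.

0.976 mg/L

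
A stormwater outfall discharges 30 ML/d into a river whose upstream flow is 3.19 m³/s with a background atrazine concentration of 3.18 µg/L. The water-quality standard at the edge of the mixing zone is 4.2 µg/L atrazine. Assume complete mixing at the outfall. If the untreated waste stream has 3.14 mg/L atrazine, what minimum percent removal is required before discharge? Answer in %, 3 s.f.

30 ML/d = 0.3472 m³/s.
3.18 µg/L = 0.00318 mg/L.
4.2 µg/L = 0.0042 mg/L.
Mass balance: 0.0042·3.537 = 0.3472·Cₑ + 3.19·0.00318.
Cₑ = (0.01486 − 0.01014) / 0.3472 = 0.01357 mg/L.
Required removal = 1 − 0.01357/3.14 = 99.57 %.

99.6 %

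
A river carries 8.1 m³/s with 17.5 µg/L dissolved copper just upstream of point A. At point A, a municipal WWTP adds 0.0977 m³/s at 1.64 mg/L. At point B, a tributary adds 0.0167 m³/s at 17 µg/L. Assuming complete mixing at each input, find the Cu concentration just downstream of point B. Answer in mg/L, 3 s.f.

0.0368 mg/L

17.5 µg/L = 0.0175 mg/L.
After input A: C = (8.1·0.0175 + 0.0977·1.64) / 8.198 = 0.03684 mg/L.
17 µg/L = 0.017 mg/L.
After input B: C = (8.198·0.03684 + 0.0167·0.017) / 8.214 = 0.0368 mg/L.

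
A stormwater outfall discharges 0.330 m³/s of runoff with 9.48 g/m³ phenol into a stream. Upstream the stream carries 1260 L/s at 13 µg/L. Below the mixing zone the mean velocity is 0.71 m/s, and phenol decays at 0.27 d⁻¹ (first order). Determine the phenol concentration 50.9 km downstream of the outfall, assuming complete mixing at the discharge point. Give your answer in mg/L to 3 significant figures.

1.58 mg/L

1260 L/s = 1.26 m³/s.
13 µg/L = 0.013 mg/L.
After complete mixing, C₀ = (0.33·9.48 + 1.26·0.013) / 1.59 = 1.978 mg/L.
Travel time t = 5.09e+04 m / 0.71 m/s = 7.169e+04 s = 0.8297 d.
C = 1.978·exp(−0.27·0.8297) = 1.978·0.7993 = 1.581 mg/L.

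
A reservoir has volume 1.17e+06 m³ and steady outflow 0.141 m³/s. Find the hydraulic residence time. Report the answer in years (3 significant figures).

0.263 yr

Q = 0.141 m³/s × 3.156e+07 s/yr = 4.45e+06 m³/yr.
Hydraulic residence time τ = V/Q = 1.17e+06/4.45e+06 = 0.2629 yr.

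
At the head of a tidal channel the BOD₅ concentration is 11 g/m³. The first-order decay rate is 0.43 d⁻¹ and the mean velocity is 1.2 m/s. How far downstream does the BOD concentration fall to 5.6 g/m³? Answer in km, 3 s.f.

From C = C₀·e^(−kt), t = ln(C₀/C)/k = ln(11/5.6)/0.43 = 0.6751/0.43 = 1.57 d.
Distance = v·t = 1.2 m/s × 1.357e+05 s = 1.628e+05 m = 162.8 km.

163 km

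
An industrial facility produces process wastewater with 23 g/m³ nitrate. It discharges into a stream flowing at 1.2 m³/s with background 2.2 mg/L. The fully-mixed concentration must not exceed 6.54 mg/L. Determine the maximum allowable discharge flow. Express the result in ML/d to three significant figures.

27.3 ML/d

Mass balance at complete mixing: C_std·(Q_w + Q_r) = Q_w·C_e + Q_r·C_b.
Rearranging, Q_w = Q_r·(C_std − C_b)/(C_e − C_std) = 1.2·(6.54 − 2.2) / (23 − 6.54) = 0.3164 m³/s.
= 27.34 ML/d.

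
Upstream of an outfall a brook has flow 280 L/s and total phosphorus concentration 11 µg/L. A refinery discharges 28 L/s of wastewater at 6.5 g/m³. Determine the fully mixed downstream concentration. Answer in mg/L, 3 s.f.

28 L/s = 0.028 m³/s.
280 L/s = 0.28 m³/s.
11 µg/L = 0.011 mg/L.
Flow-weighted mixing gives C = (0.028·6.5 + 0.28·0.011) / (0.028 + 0.28) = 0.1851/0.308 = 0.6009 mg/L.

0.601 mg/L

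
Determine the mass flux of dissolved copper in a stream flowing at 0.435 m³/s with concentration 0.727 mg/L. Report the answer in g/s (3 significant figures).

Mass flux = Q·C = 0.435 m³/s × 0.727 g/m³ = 0.3162 g/s.

0.316 g/s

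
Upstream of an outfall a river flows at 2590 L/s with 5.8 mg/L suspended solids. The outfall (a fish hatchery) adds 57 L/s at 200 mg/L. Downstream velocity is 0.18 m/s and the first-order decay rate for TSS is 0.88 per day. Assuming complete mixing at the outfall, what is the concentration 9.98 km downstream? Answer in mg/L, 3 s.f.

57 L/s = 0.057 m³/s.
2590 L/s = 2.59 m³/s.
After complete mixing, C₀ = (0.057·200 + 2.59·5.8) / 2.647 = 9.982 mg/L.
Travel time t = 9980 m / 0.18 m/s = 5.544e+04 s = 0.6417 d.
C = 9.982·exp(−0.88·0.6417) = 9.982·0.5685 = 5.675 mg/L.

5.67 mg/L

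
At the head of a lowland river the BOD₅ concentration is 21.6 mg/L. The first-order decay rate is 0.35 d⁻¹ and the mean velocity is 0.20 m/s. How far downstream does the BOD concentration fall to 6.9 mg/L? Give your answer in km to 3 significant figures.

From C = C₀·e^(−kt), t = ln(C₀/C)/k = ln(21.6/6.9)/0.35 = 1.141/0.35 = 3.26 d.
Distance = v·t = 0.20 m/s × 2.817e+05 s = 5.634e+04 m = 56.34 km.

56.3 km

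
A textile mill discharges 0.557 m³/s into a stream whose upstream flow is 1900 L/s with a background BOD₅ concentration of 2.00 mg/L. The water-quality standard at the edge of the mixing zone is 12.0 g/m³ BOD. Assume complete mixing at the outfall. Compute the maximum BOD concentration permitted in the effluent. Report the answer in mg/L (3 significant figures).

1900 L/s = 1.9 m³/s.
Mass balance: 12·2.457 = 0.557·Cₑ + 1.9·2.
Cₑ = (29.48 − 3.8) / 0.557 = 46.11 mg/L.

46.1 mg/L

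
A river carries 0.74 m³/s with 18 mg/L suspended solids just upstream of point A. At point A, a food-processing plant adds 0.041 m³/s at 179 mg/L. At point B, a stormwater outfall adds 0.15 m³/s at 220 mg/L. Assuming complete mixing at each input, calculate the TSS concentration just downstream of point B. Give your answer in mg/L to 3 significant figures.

57.6 mg/L

After input A: C = (0.74·18 + 0.041·179) / 0.781 = 26.45 mg/L.
After input B: C = (0.781·26.45 + 0.15·220) / 0.931 = 57.64 mg/L.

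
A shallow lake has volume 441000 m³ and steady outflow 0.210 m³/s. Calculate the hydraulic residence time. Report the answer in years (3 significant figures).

0.0665 yr

Q = 0.210 m³/s × 3.156e+07 s/yr = 6.627e+06 m³/yr.
Hydraulic residence time τ = V/Q = 441000/6.627e+06 = 0.06654 yr.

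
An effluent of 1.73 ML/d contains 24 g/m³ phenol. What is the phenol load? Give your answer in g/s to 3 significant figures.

0.481 g/s

1.73 ML/d = 0.02002 m³/s.
Mass flux = Q·C = 0.02002 m³/s × 24 g/m³ = 0.4806 g/s.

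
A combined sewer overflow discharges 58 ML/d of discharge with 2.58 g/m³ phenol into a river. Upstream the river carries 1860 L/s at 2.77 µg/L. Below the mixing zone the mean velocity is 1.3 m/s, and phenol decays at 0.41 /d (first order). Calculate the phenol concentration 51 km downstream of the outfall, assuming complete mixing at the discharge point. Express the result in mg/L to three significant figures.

58 ML/d = 0.6713 m³/s.
1860 L/s = 1.86 m³/s.
2.77 µg/L = 0.00277 mg/L.
After complete mixing, C₀ = (0.6713·2.58 + 1.86·0.00277) / 2.531 = 0.6862 mg/L.
Travel time t = 5.1e+04 m / 1.3 m/s = 3.923e+04 s = 0.4541 d.
C = 0.6862·exp(−0.41·0.4541) = 0.6862·0.8301 = 0.5697 mg/L.

0.570 mg/L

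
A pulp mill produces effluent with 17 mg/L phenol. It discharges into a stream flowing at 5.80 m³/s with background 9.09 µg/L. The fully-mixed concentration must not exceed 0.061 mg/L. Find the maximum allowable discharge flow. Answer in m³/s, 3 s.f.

0.0178 m³/s

9.09 µg/L = 0.00909 mg/L.
Mass balance at complete mixing: C_std·(Q_w + Q_r) = Q_w·C_e + Q_r·C_b.
Rearranging, Q_w = Q_r·(C_std − C_b)/(C_e − C_std) = 5.80·(0.061 − 0.00909) / (17 − 0.061) = 0.01777 m³/s.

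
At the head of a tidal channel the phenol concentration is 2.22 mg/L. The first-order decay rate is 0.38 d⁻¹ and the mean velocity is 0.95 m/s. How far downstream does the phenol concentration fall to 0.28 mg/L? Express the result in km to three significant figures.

447 km

From C = C₀·e^(−kt), t = ln(C₀/C)/k = ln(2.22/0.28)/0.38 = 2.07/0.38 = 5.449 d.
Distance = v·t = 0.95 m/s × 4.708e+05 s = 4.472e+05 m = 447.2 km.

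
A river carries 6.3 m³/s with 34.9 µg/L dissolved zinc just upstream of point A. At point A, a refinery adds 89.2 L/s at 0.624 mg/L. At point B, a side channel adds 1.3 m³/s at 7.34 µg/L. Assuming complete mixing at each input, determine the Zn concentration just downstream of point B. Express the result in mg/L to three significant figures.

0.0371 mg/L

34.9 µg/L = 0.0349 mg/L.
89.2 L/s = 0.0892 m³/s.
After input A: C = (6.3·0.0349 + 0.0892·0.624) / 6.389 = 0.04312 mg/L.
7.34 µg/L = 0.00734 mg/L.
After input B: C = (6.389·0.04312 + 1.3·0.00734) / 7.689 = 0.03707 mg/L.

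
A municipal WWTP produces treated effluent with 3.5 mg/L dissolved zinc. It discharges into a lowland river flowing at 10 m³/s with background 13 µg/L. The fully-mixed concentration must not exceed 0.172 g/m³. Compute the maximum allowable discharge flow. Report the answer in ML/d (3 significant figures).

41.3 ML/d

13 µg/L = 0.013 mg/L.
Mass balance at complete mixing: C_std·(Q_w + Q_r) = Q_w·C_e + Q_r·C_b.
Rearranging, Q_w = Q_r·(C_std − C_b)/(C_e − C_std) = 10·(0.172 − 0.013) / (3.5 − 0.172) = 0.4778 m³/s.
= 41.28 ML/d.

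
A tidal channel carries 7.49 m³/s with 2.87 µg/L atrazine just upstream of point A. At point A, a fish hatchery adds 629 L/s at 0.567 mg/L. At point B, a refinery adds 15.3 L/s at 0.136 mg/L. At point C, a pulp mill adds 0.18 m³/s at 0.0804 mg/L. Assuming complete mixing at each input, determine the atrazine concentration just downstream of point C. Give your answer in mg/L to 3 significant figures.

0.0475 mg/L

2.87 µg/L = 0.00287 mg/L.
629 L/s = 0.629 m³/s.
After input A: C = (7.49·0.00287 + 0.629·0.567) / 8.119 = 0.04657 mg/L.
15.3 L/s = 0.0153 m³/s.
After input B: C = (8.119·0.04657 + 0.0153·0.136) / 8.134 = 0.04674 mg/L.
After input C: C = (8.134·0.04674 + 0.18·0.0804) / 8.314 = 0.04747 mg/L.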